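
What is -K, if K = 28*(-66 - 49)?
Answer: 3220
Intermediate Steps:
K = -3220 (K = 28*(-115) = -3220)
-K = -1*(-3220) = 3220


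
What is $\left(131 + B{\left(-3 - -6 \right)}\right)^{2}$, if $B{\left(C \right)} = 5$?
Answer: $18496$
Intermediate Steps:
$\left(131 + B{\left(-3 - -6 \right)}\right)^{2} = \left(131 + 5\right)^{2} = 136^{2} = 18496$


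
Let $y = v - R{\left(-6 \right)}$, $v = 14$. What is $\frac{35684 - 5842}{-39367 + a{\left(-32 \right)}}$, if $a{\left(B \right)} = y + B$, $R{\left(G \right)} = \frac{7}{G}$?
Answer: $- \frac{179052}{236303} \approx -0.75772$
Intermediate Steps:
$y = \frac{91}{6}$ ($y = 14 - \frac{7}{-6} = 14 - 7 \left(- \frac{1}{6}\right) = 14 - - \frac{7}{6} = 14 + \frac{7}{6} = \frac{91}{6} \approx 15.167$)
$a{\left(B \right)} = \frac{91}{6} + B$
$\frac{35684 - 5842}{-39367 + a{\left(-32 \right)}} = \frac{35684 - 5842}{-39367 + \left(\frac{91}{6} - 32\right)} = \frac{29842}{-39367 - \frac{101}{6}} = \frac{29842}{- \frac{236303}{6}} = 29842 \left(- \frac{6}{236303}\right) = - \frac{179052}{236303}$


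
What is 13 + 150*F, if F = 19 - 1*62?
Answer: -6437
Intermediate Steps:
F = -43 (F = 19 - 62 = -43)
13 + 150*F = 13 + 150*(-43) = 13 - 6450 = -6437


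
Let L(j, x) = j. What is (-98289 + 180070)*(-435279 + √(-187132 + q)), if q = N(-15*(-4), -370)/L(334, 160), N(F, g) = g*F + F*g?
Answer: -35597551899 + 163562*I*√1305657937/167 ≈ -3.5598e+10 + 3.539e+7*I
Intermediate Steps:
N(F, g) = 2*F*g (N(F, g) = F*g + F*g = 2*F*g)
q = -22200/167 (q = (2*(-15*(-4))*(-370))/334 = (2*60*(-370))*(1/334) = -44400*1/334 = -22200/167 ≈ -132.93)
(-98289 + 180070)*(-435279 + √(-187132 + q)) = (-98289 + 180070)*(-435279 + √(-187132 - 22200/167)) = 81781*(-435279 + √(-31273244/167)) = 81781*(-435279 + 2*I*√1305657937/167) = -35597551899 + 163562*I*√1305657937/167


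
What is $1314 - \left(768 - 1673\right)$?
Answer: $2219$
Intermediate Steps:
$1314 - \left(768 - 1673\right) = 1314 - -905 = 1314 + 905 = 2219$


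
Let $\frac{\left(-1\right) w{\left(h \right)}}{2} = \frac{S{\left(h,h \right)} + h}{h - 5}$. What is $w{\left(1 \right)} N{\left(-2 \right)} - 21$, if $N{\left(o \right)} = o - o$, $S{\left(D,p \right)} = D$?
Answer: $-21$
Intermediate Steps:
$w{\left(h \right)} = - \frac{4 h}{-5 + h}$ ($w{\left(h \right)} = - 2 \frac{h + h}{h - 5} = - 2 \frac{2 h}{-5 + h} = - \frac{4 h}{-5 + h}$)
$N{\left(o \right)} = 0$
$w{\left(1 \right)} N{\left(-2 \right)} - 21 = \left(-4\right) 1 \frac{1}{-5 + 1} \cdot 0 - 21 = \left(-4\right) 1 \frac{1}{-4} \cdot 0 - 21 = \left(-4\right) 1 \left(- \frac{1}{4}\right) 0 - 21 = 1 \cdot 0 - 21 = 0 - 21 = -21$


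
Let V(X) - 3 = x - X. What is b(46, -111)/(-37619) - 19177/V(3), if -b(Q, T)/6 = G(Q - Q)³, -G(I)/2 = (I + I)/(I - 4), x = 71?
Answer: -19177/71 ≈ -270.10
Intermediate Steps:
V(X) = 74 - X (V(X) = 3 + (71 - X) = 74 - X)
G(I) = -4*I/(-4 + I) (G(I) = -2*(I + I)/(I - 4) = -2*2*I/(-4 + I) = -4*I/(-4 + I))
b(Q, T) = 0 (b(Q, T) = -6*(-64*(Q - Q)³/(-4 + (Q - Q))³) = -6*(-4*0/(-4 + 0))³ = -6*(-4*0/(-4))³ = -6*(-4*0*(-¼))³ = -6*0³ = -6*0 = 0)
b(46, -111)/(-37619) - 19177/V(3) = 0/(-37619) - 19177/(74 - 1*3) = 0*(-1/37619) - 19177/(74 - 3) = 0 - 19177/71 = -19177/71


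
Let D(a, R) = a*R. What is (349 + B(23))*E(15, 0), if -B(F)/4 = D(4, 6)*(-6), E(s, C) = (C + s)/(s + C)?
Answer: 925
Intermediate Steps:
E(s, C) = 1 (E(s, C) = (C + s)/(C + s) = 1)
D(a, R) = R*a
B(F) = 576 (B(F) = -4*6*4*(-6) = -96*(-6) = -4*(-144) = 576)
(349 + B(23))*E(15, 0) = (349 + 576)*1 = 925*1 = 925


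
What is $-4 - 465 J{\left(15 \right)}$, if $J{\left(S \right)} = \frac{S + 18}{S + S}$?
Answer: $- \frac{1031}{2} \approx -515.5$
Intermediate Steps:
$J{\left(S \right)} = \frac{18 + S}{2 S}$
$-4 - 465 J{\left(15 \right)} = -4 - 465 \frac{18 + 15}{2 \cdot 15} = -4 - 465 \cdot \frac{1}{2} \cdot \frac{1}{15} \cdot 33 = -4 - \frac{1023}{2} = - \frac{1031}{2}$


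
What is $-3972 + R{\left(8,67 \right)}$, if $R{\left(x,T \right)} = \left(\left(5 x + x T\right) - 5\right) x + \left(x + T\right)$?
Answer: $671$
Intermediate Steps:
$R{\left(x,T \right)} = T + x + x \left(-5 + 5 x + T x\right)$ ($R{\left(x,T \right)} = \left(\left(5 x + T x\right) - 5\right) x + \left(T + x\right) = \left(-5 + 5 x + T x\right) x + \left(T + x\right) = x \left(-5 + 5 x + T x\right) + \left(T + x\right) = T + x + x \left(-5 + 5 x + T x\right)$)
$-3972 + R{\left(8,67 \right)} = -3972 + \left(67 - 32 + 5 \cdot 8^{2} + 67 \cdot 8^{2}\right) = -3972 + \left(67 - 32 + 5 \cdot 64 + 67 \cdot 64\right) = -3972 + \left(67 - 32 + 320 + 4288\right) = -3972 + 4643 = 671$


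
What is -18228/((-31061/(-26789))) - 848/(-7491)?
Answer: -41100034396/2614359 ≈ -15721.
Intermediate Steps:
-18228/((-31061/(-26789))) - 848/(-7491) = -18228/((-31061*(-1/26789))) - 848*(-1/7491) = -18228/349/301 + 848/7491 = -18228*301/349 + 848/7491 = -5486628/349 + 848/7491 = -41100034396/2614359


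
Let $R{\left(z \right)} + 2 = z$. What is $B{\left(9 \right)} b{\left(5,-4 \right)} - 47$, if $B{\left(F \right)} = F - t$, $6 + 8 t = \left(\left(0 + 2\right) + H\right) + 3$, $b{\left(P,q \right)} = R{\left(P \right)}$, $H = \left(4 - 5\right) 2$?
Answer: $- \frac{151}{8} \approx -18.875$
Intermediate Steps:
$R{\left(z \right)} = -2 + z$
$H = -2$ ($H = \left(-1\right) 2 = -2$)
$b{\left(P,q \right)} = -2 + P$
$t = - \frac{3}{8}$ ($t = - \frac{3}{4} + \frac{\left(\left(0 + 2\right) - 2\right) + 3}{8} = - \frac{3}{4} + \frac{\left(2 - 2\right) + 3}{8} = - \frac{3}{4} + \frac{0 + 3}{8} = - \frac{3}{4} + \frac{1}{8} \cdot 3 = - \frac{3}{4} + \frac{3}{8} = - \frac{3}{8} \approx -0.375$)
$B{\left(F \right)} = \frac{3}{8} + F$ ($B{\left(F \right)} = F - - \frac{3}{8} = F + \frac{3}{8} = \frac{3}{8} + F$)
$B{\left(9 \right)} b{\left(5,-4 \right)} - 47 = \left(\frac{3}{8} + 9\right) \left(-2 + 5\right) - 47 = \frac{75}{8} \cdot 3 - 47 = \frac{225}{8} - 47 = - \frac{151}{8}$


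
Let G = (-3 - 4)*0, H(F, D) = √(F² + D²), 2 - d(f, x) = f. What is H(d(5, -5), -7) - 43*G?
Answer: √58 ≈ 7.6158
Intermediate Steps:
d(f, x) = 2 - f
H(F, D) = √(D² + F²)
G = 0 (G = -7*0 = 0)
H(d(5, -5), -7) - 43*G = √((-7)² + (2 - 1*5)²) - 43*0 = √(49 + (2 - 5)²) + 0 = √(49 + (-3)²) + 0 = √(49 + 9) + 0 = √58 + 0 = √58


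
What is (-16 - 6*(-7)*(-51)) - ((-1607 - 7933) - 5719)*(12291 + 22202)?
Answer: 526326529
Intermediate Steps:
(-16 - 6*(-7)*(-51)) - ((-1607 - 7933) - 5719)*(12291 + 22202) = (-16 + 42*(-51)) - (-9540 - 5719)*34493 = (-16 - 2142) - (-15259)*34493 = -2158 - 1*(-526328687) = -2158 + 526328687 = 526326529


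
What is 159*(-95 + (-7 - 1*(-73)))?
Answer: -4611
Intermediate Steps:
159*(-95 + (-7 - 1*(-73))) = 159*(-95 + (-7 + 73)) = 159*(-95 + 66) = 159*(-29) = -4611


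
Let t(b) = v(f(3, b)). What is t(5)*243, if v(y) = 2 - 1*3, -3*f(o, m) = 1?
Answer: -243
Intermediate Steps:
f(o, m) = -⅓ (f(o, m) = -⅓*1 = -⅓)
v(y) = -1 (v(y) = 2 - 3 = -1)
t(b) = -1
t(5)*243 = -1*243 = -243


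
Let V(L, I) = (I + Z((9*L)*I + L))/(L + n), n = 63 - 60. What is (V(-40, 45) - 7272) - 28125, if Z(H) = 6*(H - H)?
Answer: -1309734/37 ≈ -35398.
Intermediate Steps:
n = 3
Z(H) = 0 (Z(H) = 6*0 = 0)
V(L, I) = I/(3 + L) (V(L, I) = (I + 0)/(L + 3) = I/(3 + L))
(V(-40, 45) - 7272) - 28125 = (45/(3 - 40) - 7272) - 28125 = (45/(-37) - 7272) - 28125 = (45*(-1/37) - 7272) - 28125 = (-45/37 - 7272) - 28125 = -269109/37 - 28125 = -1309734/37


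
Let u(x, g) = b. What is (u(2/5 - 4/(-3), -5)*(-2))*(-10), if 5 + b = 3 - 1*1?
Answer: -60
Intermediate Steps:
b = -3 (b = -5 + (3 - 1*1) = -5 + (3 - 1) = -5 + 2 = -3)
u(x, g) = -3
(u(2/5 - 4/(-3), -5)*(-2))*(-10) = -3*(-2)*(-10) = 6*(-10) = -60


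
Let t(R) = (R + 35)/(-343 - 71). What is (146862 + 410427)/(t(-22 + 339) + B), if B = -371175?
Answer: -115358823/76833401 ≈ -1.5014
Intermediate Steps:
t(R) = -35/414 - R/414 (t(R) = (35 + R)/(-414) = (35 + R)*(-1/414) = -35/414 - R/414)
(146862 + 410427)/(t(-22 + 339) + B) = (146862 + 410427)/((-35/414 - (-22 + 339)/414) - 371175) = 557289/((-35/414 - 1/414*317) - 371175) = 557289/((-35/414 - 317/414) - 371175) = 557289/(-176/207 - 371175) = 557289/(-76833401/207) = 557289*(-207/76833401) = -115358823/76833401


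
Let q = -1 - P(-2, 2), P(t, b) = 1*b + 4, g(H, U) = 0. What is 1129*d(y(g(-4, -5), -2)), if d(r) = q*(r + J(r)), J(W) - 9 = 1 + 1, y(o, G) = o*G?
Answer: -86933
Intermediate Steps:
P(t, b) = 4 + b (P(t, b) = b + 4 = 4 + b)
y(o, G) = G*o
J(W) = 11 (J(W) = 9 + (1 + 1) = 9 + 2 = 11)
q = -7 (q = -1 - (4 + 2) = -1 - 1*6 = -1 - 6 = -7)
d(r) = -77 - 7*r (d(r) = -7*(r + 11) = -7*(11 + r) = -77 - 7*r)
1129*d(y(g(-4, -5), -2)) = 1129*(-77 - (-14)*0) = 1129*(-77 - 7*0) = 1129*(-77 + 0) = 1129*(-77) = -86933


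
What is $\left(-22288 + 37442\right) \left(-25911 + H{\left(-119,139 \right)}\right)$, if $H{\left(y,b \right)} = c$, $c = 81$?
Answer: $-391427820$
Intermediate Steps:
$H{\left(y,b \right)} = 81$
$\left(-22288 + 37442\right) \left(-25911 + H{\left(-119,139 \right)}\right) = \left(-22288 + 37442\right) \left(-25911 + 81\right) = 15154 \left(-25830\right) = -391427820$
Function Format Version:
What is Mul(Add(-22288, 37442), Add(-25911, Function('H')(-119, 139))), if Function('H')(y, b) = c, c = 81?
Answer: -391427820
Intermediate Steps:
Function('H')(y, b) = 81
Mul(Add(-22288, 37442), Add(-25911, Function('H')(-119, 139))) = Mul(Add(-22288, 37442), Add(-25911, 81)) = Mul(15154, -25830) = -391427820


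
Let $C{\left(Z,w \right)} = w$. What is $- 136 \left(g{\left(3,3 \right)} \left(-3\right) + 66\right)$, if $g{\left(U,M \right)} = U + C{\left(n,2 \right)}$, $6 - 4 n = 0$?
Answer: $-6936$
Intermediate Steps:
$n = \frac{3}{2}$ ($n = \frac{3}{2} - 0 = \frac{3}{2} + 0 = \frac{3}{2} \approx 1.5$)
$g{\left(U,M \right)} = 2 + U$ ($g{\left(U,M \right)} = U + 2 = 2 + U$)
$- 136 \left(g{\left(3,3 \right)} \left(-3\right) + 66\right) = - 136 \left(\left(2 + 3\right) \left(-3\right) + 66\right) = - 136 \left(5 \left(-3\right) + 66\right) = - 136 \left(-15 + 66\right) = \left(-136\right) 51 = -6936$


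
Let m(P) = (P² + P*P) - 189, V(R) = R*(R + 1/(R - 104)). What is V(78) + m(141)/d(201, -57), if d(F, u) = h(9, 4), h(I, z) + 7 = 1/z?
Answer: 655/3 ≈ 218.33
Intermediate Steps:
h(I, z) = -7 + 1/z
d(F, u) = -27/4 (d(F, u) = -7 + 1/4 = -7 + ¼ = -27/4)
V(R) = R*(R + 1/(-104 + R))
m(P) = -189 + 2*P² (m(P) = (P² + P²) - 189 = 2*P² - 189 = -189 + 2*P²)
V(78) + m(141)/d(201, -57) = 78*(1 + 78² - 104*78)/(-104 + 78) + (-189 + 2*141²)/(-27/4) = 78*(1 + 6084 - 8112)/(-26) + (-189 + 2*19881)*(-4/27) = 78*(-1/26)*(-2027) + (-189 + 39762)*(-4/27) = 6081 + 39573*(-4/27) = 6081 - 17588/3 = 655/3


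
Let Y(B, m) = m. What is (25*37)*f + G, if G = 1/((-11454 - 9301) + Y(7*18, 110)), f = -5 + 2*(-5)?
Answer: -286449376/20645 ≈ -13875.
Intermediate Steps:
f = -15 (f = -5 - 10 = -15)
G = -1/20645 (G = 1/((-11454 - 9301) + 110) = 1/(-20755 + 110) = 1/(-20645) = -1/20645 ≈ -4.8438e-5)
(25*37)*f + G = (25*37)*(-15) - 1/20645 = 925*(-15) - 1/20645 = -13875 - 1/20645 = -286449376/20645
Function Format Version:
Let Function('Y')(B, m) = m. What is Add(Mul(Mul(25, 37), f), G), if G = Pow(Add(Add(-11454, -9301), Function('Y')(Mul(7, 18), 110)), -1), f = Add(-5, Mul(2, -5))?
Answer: Rational(-286449376, 20645) ≈ -13875.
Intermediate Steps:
f = -15 (f = Add(-5, -10) = -15)
G = Rational(-1, 20645) (G = Pow(Add(Add(-11454, -9301), 110), -1) = Pow(Add(-20755, 110), -1) = Pow(-20645, -1) = Rational(-1, 20645) ≈ -4.8438e-5)
Add(Mul(Mul(25, 37), f), G) = Add(Mul(Mul(25, 37), -15), Rational(-1, 20645)) = Add(Mul(925, -15), Rational(-1, 20645)) = Add(-13875, Rational(-1, 20645)) = Rational(-286449376, 20645)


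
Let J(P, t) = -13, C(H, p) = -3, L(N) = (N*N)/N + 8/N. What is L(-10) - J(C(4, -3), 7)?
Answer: 11/5 ≈ 2.2000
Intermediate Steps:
L(N) = N + 8/N (L(N) = N²/N + 8/N = N + 8/N)
L(-10) - J(C(4, -3), 7) = (-10 + 8/(-10)) - 1*(-13) = (-10 + 8*(-⅒)) + 13 = (-10 - ⅘) + 13 = -54/5 + 13 = 11/5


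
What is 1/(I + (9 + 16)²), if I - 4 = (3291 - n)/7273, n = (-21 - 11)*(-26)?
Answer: 7273/4577176 ≈ 0.0015890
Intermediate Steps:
n = 832 (n = -32*(-26) = 832)
I = 31551/7273 (I = 4 + (3291 - 1*832)/7273 = 4 + (3291 - 832)*(1/7273) = 4 + 2459*(1/7273) = 4 + 2459/7273 = 31551/7273 ≈ 4.3381)
1/(I + (9 + 16)²) = 1/(31551/7273 + (9 + 16)²) = 1/(31551/7273 + 25²) = 1/(31551/7273 + 625) = 1/(4577176/7273) = 7273/4577176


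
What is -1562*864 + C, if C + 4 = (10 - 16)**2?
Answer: -1349536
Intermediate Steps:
C = 32 (C = -4 + (10 - 16)**2 = -4 + (-6)**2 = -4 + 36 = 32)
-1562*864 + C = -1562*864 + 32 = -1349568 + 32 = -1349536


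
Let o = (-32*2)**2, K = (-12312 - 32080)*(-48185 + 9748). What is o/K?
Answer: 512/213286913 ≈ 2.4005e-6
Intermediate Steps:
K = 1706295304 (K = -44392*(-38437) = 1706295304)
o = 4096 (o = (-64)**2 = 4096)
o/K = 4096/1706295304 = 4096*(1/1706295304) = 512/213286913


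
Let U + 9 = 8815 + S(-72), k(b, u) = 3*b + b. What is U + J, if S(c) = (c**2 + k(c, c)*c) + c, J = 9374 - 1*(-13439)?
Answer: 57467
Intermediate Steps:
k(b, u) = 4*b
J = 22813 (J = 9374 + 13439 = 22813)
S(c) = c + 5*c**2 (S(c) = (c**2 + (4*c)*c) + c = (c**2 + 4*c**2) + c = 5*c**2 + c = c + 5*c**2)
U = 34654 (U = -9 + (8815 - 72*(1 + 5*(-72))) = -9 + (8815 - 72*(1 - 360)) = -9 + (8815 - 72*(-359)) = -9 + (8815 + 25848) = -9 + 34663 = 34654)
U + J = 34654 + 22813 = 57467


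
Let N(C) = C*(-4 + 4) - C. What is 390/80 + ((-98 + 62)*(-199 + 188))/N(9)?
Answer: -313/8 ≈ -39.125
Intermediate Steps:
N(C) = -C (N(C) = C*0 - C = 0 - C = -C)
390/80 + ((-98 + 62)*(-199 + 188))/N(9) = 390/80 + ((-98 + 62)*(-199 + 188))/((-1*9)) = 390*(1/80) - 36*(-11)/(-9) = 39/8 + 396*(-⅑) = 39/8 - 44 = -313/8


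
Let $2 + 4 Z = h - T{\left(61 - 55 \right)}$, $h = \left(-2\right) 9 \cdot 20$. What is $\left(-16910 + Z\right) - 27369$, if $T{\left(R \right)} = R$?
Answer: $-44371$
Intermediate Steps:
$h = -360$ ($h = \left(-18\right) 20 = -360$)
$Z = -92$ ($Z = - \frac{1}{2} + \frac{-360 - \left(61 - 55\right)}{4} = - \frac{1}{2} + \frac{-360 - 6}{4} = - \frac{1}{2} + \frac{1}{4} \left(-366\right) = - \frac{1}{2} - \frac{183}{2} = -92$)
$\left(-16910 + Z\right) - 27369 = \left(-16910 - 92\right) - 27369 = -17002 - 27369 = -44371$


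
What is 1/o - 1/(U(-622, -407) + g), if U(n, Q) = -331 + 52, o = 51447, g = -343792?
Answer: 395518/17701420737 ≈ 2.2344e-5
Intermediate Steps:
U(n, Q) = -279
1/o - 1/(U(-622, -407) + g) = 1/51447 - 1/(-279 - 343792) = 1/51447 - 1/(-344071) = 1/51447 - 1*(-1/344071) = 1/51447 + 1/344071 = 395518/17701420737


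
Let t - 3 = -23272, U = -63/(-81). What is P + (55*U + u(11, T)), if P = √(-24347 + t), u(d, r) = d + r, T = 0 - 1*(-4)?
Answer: 520/9 + 16*I*√186 ≈ 57.778 + 218.21*I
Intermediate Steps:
U = 7/9 (U = -63*(-1/81) = 7/9 ≈ 0.77778)
t = -23269 (t = 3 - 23272 = -23269)
T = 4 (T = 0 + 4 = 4)
P = 16*I*√186 (P = √(-24347 - 23269) = √(-47616) = 16*I*√186 ≈ 218.21*I)
P + (55*U + u(11, T)) = 16*I*√186 + (55*(7/9) + (11 + 4)) = 16*I*√186 + (385/9 + 15) = 16*I*√186 + 520/9 = 520/9 + 16*I*√186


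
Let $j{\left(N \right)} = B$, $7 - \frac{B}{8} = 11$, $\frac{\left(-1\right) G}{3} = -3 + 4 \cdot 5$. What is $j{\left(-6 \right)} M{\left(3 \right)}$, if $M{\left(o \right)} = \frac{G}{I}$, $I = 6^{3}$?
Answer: $\frac{68}{9} \approx 7.5556$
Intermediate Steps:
$G = -51$ ($G = - 3 \left(-3 + 4 \cdot 5\right) = - 3 \left(-3 + 20\right) = \left(-3\right) 17 = -51$)
$I = 216$
$M{\left(o \right)} = - \frac{17}{72}$ ($M{\left(o \right)} = - \frac{51}{216} = \left(-51\right) \frac{1}{216} = - \frac{17}{72}$)
$B = -32$ ($B = 56 - 88 = -32$)
$j{\left(N \right)} = -32$
$j{\left(-6 \right)} M{\left(3 \right)} = \left(-32\right) \left(- \frac{17}{72}\right) = \frac{68}{9}$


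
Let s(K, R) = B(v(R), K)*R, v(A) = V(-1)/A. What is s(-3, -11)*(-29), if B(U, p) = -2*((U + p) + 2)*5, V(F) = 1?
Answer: 3480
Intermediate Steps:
v(A) = 1/A
B(U, p) = -20 - 10*U - 10*p (B(U, p) = -2*(2 + U + p)*5 = (-4 - 2*U - 2*p)*5 = -20 - 10*U - 10*p)
s(K, R) = R*(-20 - 10*K - 10/R) (s(K, R) = (-20 - 10/R - 10*K)*R = (-20 - 10*K - 10/R)*R = R*(-20 - 10*K - 10/R))
s(-3, -11)*(-29) = (-10 - 10*(-11)*(2 - 3))*(-29) = (-10 - 10*(-11)*(-1))*(-29) = (-10 - 110)*(-29) = -120*(-29) = 3480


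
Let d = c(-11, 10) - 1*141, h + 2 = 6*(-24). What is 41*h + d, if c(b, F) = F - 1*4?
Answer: -6121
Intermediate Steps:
h = -146 (h = -2 + 6*(-24) = -2 - 144 = -146)
c(b, F) = -4 + F (c(b, F) = F - 4 = -4 + F)
d = -135 (d = (-4 + 10) - 1*141 = 6 - 141 = -135)
41*h + d = 41*(-146) - 135 = -5986 - 135 = -6121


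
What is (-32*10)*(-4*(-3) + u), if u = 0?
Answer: -3840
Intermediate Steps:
(-32*10)*(-4*(-3) + u) = (-32*10)*(-4*(-3) + 0) = -320*(12 + 0) = -320*12 = -3840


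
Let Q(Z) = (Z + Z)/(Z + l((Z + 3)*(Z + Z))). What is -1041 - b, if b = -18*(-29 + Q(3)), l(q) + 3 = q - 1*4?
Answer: -12477/8 ≈ -1559.6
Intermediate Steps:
l(q) = -7 + q (l(q) = -3 + (q - 1*4) = -3 + (q - 4) = -3 + (-4 + q) = -7 + q)
Q(Z) = 2*Z/(-7 + Z + 2*Z*(3 + Z)) (Q(Z) = (Z + Z)/(Z + (-7 + (Z + 3)*(Z + Z))) = (2*Z)/(Z + (-7 + (3 + Z)*(2*Z))) = (2*Z)/(Z + (-7 + 2*Z*(3 + Z))) = (2*Z)/(-7 + Z + 2*Z*(3 + Z)) = 2*Z/(-7 + Z + 2*Z*(3 + Z)))
b = 4149/8 (b = -18*(-29 + 2*3/(-7 + 3 + 2*3*(3 + 3))) = -18*(-29 + 2*3/(-7 + 3 + 2*3*6)) = -18*(-29 + 2*3/(-7 + 3 + 36)) = -18*(-29 + 2*3/32) = -18*(-29 + 2*3*(1/32)) = -18*(-29 + 3/16) = -18*(-461/16) = 4149/8 ≈ 518.63)
-1041 - b = -1041 - 1*4149/8 = -1041 - 4149/8 = -12477/8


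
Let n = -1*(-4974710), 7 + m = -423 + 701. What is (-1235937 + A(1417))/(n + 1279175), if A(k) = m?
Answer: -1235666/6253885 ≈ -0.19758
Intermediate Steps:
m = 271 (m = -7 + (-423 + 701) = -7 + 278 = 271)
A(k) = 271
n = 4974710
(-1235937 + A(1417))/(n + 1279175) = (-1235937 + 271)/(4974710 + 1279175) = -1235666/6253885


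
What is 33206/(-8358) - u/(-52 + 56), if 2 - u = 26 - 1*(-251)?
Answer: 1082813/16716 ≈ 64.777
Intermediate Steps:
u = -275 (u = 2 - (26 - 1*(-251)) = 2 - (26 + 251) = 2 - 1*277 = 2 - 277 = -275)
33206/(-8358) - u/(-52 + 56) = 33206/(-8358) - (-275)/(-52 + 56) = 33206*(-1/8358) - (-275)/4 = -16603/4179 - (-275)/4 = -16603/4179 - 1*(-275/4) = -16603/4179 + 275/4 = 1082813/16716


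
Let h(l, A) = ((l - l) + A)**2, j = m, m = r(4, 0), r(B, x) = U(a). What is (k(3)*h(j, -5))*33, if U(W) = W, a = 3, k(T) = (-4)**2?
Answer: 13200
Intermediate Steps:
k(T) = 16
r(B, x) = 3
m = 3
j = 3
h(l, A) = A**2 (h(l, A) = (0 + A)**2 = A**2)
(k(3)*h(j, -5))*33 = (16*(-5)**2)*33 = (16*25)*33 = 400*33 = 13200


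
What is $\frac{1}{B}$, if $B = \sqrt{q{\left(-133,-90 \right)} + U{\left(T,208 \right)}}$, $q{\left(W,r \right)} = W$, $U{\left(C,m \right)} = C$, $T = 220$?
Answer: $\frac{\sqrt{87}}{87} \approx 0.10721$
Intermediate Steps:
$B = \sqrt{87}$ ($B = \sqrt{-133 + 220} = \sqrt{87} \approx 9.3274$)
$\frac{1}{B} = \frac{1}{\sqrt{87}} = \frac{\sqrt{87}}{87}$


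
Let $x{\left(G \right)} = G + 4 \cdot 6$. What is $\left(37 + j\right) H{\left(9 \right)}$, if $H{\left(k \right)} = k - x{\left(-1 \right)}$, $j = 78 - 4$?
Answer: $-1554$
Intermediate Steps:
$j = 74$ ($j = 78 - 4 = 74$)
$x{\left(G \right)} = 24 + G$ ($x{\left(G \right)} = G + 24 = 24 + G$)
$H{\left(k \right)} = -23 + k$ ($H{\left(k \right)} = k - \left(24 - 1\right) = k - 23 = -23 + k$)
$\left(37 + j\right) H{\left(9 \right)} = \left(37 + 74\right) \left(-23 + 9\right) = 111 \left(-14\right) = -1554$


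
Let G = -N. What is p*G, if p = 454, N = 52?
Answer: -23608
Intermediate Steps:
G = -52 (G = -1*52 = -52)
p*G = 454*(-52) = -23608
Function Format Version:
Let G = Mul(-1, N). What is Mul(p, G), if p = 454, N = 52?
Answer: -23608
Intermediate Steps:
G = -52 (G = Mul(-1, 52) = -52)
Mul(p, G) = Mul(454, -52) = -23608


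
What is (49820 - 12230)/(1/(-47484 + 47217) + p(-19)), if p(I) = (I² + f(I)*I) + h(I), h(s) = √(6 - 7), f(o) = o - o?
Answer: 193476196116/1858066457 - 535950702*I/1858066457 ≈ 104.13 - 0.28845*I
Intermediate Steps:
f(o) = 0
h(s) = I (h(s) = √(-1) = I)
p(I) = I + I² (p(I) = (I² + 0*I) + I = (I² + 0) + I = I² + I = I + I²)
(49820 - 12230)/(1/(-47484 + 47217) + p(-19)) = (49820 - 12230)/(1/(-47484 + 47217) + (I + (-19)²)) = 37590/(1/(-267) + (I + 361)) = 37590/(-1/267 + (361 + I)) = 37590/(96386/267 + I) = 37590*(71289*(96386/267 - I)/9290332285) = 535950702*(96386/267 - I)/1858066457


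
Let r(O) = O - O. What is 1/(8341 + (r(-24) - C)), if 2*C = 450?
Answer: 1/8116 ≈ 0.00012321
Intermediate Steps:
C = 225 (C = (1/2)*450 = 225)
r(O) = 0
1/(8341 + (r(-24) - C)) = 1/(8341 + (0 - 1*225)) = 1/(8341 + (0 - 225)) = 1/(8341 - 225) = 1/8116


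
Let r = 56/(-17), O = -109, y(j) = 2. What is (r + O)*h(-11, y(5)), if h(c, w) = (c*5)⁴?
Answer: -17468543125/17 ≈ -1.0276e+9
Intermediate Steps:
r = -56/17 (r = 56*(-1/17) = -56/17 ≈ -3.2941)
h(c, w) = 625*c⁴ (h(c, w) = (5*c)⁴ = 625*c⁴)
(r + O)*h(-11, y(5)) = (-56/17 - 109)*(625*(-11)⁴) = -1193125*14641/17 = -1909/17*9150625 = -17468543125/17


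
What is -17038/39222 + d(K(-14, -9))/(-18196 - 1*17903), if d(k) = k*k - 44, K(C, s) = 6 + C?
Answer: -34213289/78659721 ≈ -0.43495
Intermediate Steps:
d(k) = -44 + k**2 (d(k) = k**2 - 44 = -44 + k**2)
-17038/39222 + d(K(-14, -9))/(-18196 - 1*17903) = -17038/39222 + (-44 + (6 - 14)**2)/(-18196 - 1*17903) = -17038*1/39222 + (-44 + (-8)**2)/(-18196 - 17903) = -8519/19611 + (-44 + 64)/(-36099) = -8519/19611 + 20*(-1/36099) = -8519/19611 - 20/36099 = -34213289/78659721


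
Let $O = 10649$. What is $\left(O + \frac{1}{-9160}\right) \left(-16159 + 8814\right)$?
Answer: $- \frac{143293368491}{1832} \approx -7.8217 \cdot 10^{7}$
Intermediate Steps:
$\left(O + \frac{1}{-9160}\right) \left(-16159 + 8814\right) = \left(10649 + \frac{1}{-9160}\right) \left(-16159 + 8814\right) = \left(10649 - \frac{1}{9160}\right) \left(-7345\right) = \frac{97544839}{9160} \left(-7345\right) = - \frac{143293368491}{1832}$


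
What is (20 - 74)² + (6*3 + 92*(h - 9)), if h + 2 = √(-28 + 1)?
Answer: 1922 + 276*I*√3 ≈ 1922.0 + 478.05*I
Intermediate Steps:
h = -2 + 3*I*√3 (h = -2 + √(-28 + 1) = -2 + √(-27) = -2 + 3*I*√3 ≈ -2.0 + 5.1962*I)
(20 - 74)² + (6*3 + 92*(h - 9)) = (20 - 74)² + (6*3 + 92*((-2 + 3*I*√3) - 9)) = (-54)² + (18 + 92*(-11 + 3*I*√3)) = 2916 + (18 + (-1012 + 276*I*√3)) = 2916 + (-994 + 276*I*√3) = 1922 + 276*I*√3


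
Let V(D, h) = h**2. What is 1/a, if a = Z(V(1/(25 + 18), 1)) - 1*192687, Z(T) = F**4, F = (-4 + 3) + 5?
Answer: -1/192431 ≈ -5.1967e-6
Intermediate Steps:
F = 4 (F = -1 + 5 = 4)
Z(T) = 256 (Z(T) = 4**4 = 256)
a = -192431 (a = 256 - 1*192687 = 256 - 192687 = -192431)
1/a = 1/(-192431) = -1/192431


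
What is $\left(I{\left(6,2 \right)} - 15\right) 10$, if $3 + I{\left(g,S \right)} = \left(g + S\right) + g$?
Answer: $-40$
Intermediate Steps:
$I{\left(g,S \right)} = -3 + S + 2 g$ ($I{\left(g,S \right)} = -3 + \left(\left(g + S\right) + g\right) = -3 + \left(\left(S + g\right) + g\right) = -3 + \left(S + 2 g\right) = -3 + S + 2 g$)
$\left(I{\left(6,2 \right)} - 15\right) 10 = \left(\left(-3 + 2 + 2 \cdot 6\right) - 15\right) 10 = \left(\left(-3 + 2 + 12\right) - 15\right) 10 = \left(11 - 15\right) 10 = \left(-4\right) 10 = -40$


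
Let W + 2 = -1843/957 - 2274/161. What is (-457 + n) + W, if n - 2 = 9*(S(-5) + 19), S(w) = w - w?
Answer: -46538963/154077 ≈ -302.05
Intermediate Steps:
S(w) = 0
n = 173 (n = 2 + 9*(0 + 19) = 2 + 9*19 = 2 + 171 = 173)
W = -2781095/154077 (W = -2 + (-1843/957 - 2274/161) = -2 - 2472941/154077 = -2781095/154077 ≈ -18.050)
(-457 + n) + W = (-457 + 173) - 2781095/154077 = -284 - 2781095/154077 = -46538963/154077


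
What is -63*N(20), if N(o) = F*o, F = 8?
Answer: -10080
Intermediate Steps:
N(o) = 8*o
-63*N(20) = -504*20 = -63*160 = -10080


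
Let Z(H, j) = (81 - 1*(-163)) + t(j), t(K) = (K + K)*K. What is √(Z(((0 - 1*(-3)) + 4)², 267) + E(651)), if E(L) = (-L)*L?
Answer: I*√280979 ≈ 530.07*I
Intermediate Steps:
t(K) = 2*K² (t(K) = (2*K)*K = 2*K²)
Z(H, j) = 244 + 2*j² (Z(H, j) = (81 - 1*(-163)) + 2*j² = (81 + 163) + 2*j² = 244 + 2*j²)
E(L) = -L²
√(Z(((0 - 1*(-3)) + 4)², 267) + E(651)) = √((244 + 2*267²) - 1*651²) = √((244 + 2*71289) - 1*423801) = √((244 + 142578) - 423801) = √(142822 - 423801) = √(-280979) = I*√280979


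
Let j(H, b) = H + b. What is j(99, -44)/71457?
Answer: 55/71457 ≈ 0.00076969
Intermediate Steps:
j(99, -44)/71457 = (99 - 44)/71457 = 55*(1/71457) = 55/71457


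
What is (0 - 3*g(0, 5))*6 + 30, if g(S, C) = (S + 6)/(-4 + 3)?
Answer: 138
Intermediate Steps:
g(S, C) = -6 - S (g(S, C) = (6 + S)/(-1) = (6 + S)*(-1) = -6 - S)
(0 - 3*g(0, 5))*6 + 30 = (0 - 3*(-6 - 1*0))*6 + 30 = (0 - 3*(-6 + 0))*6 + 30 = (0 - 3*(-6))*6 + 30 = (0 + 18)*6 + 30 = 18*6 + 30 = 108 + 30 = 138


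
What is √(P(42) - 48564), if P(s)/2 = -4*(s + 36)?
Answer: 2*I*√12297 ≈ 221.78*I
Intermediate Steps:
P(s) = -288 - 8*s (P(s) = 2*(-4*(s + 36)) = 2*(-4*(36 + s)) = 2*(-144 - 4*s) = -288 - 8*s)
√(P(42) - 48564) = √((-288 - 8*42) - 48564) = √((-288 - 336) - 48564) = √(-624 - 48564) = √(-49188) = 2*I*√12297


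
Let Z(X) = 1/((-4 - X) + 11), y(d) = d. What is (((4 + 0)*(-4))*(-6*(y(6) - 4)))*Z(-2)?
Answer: 64/3 ≈ 21.333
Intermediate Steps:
Z(X) = 1/(7 - X)
(((4 + 0)*(-4))*(-6*(y(6) - 4)))*Z(-2) = (((4 + 0)*(-4))*(-6*(6 - 4)))*(-1/(-7 - 2)) = ((4*(-4))*(-6*2))*(-1/(-9)) = (-16*(-12))*(-1*(-1/9)) = 192*(1/9) = 64/3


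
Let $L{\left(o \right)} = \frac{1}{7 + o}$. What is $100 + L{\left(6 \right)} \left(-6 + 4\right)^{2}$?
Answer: $\frac{1304}{13} \approx 100.31$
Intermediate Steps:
$100 + L{\left(6 \right)} \left(-6 + 4\right)^{2} = 100 + \frac{\left(-6 + 4\right)^{2}}{7 + 6} = 100 + \frac{\left(-2\right)^{2}}{13} = 100 + \frac{1}{13} \cdot 4 = 100 + \frac{4}{13} = \frac{1304}{13}$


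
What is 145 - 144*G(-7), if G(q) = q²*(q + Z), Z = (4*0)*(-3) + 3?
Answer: 28369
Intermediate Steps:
Z = 3 (Z = 0*(-3) + 3 = 0 + 3 = 3)
G(q) = q²*(3 + q) (G(q) = q²*(q + 3) = q²*(3 + q))
145 - 144*G(-7) = 145 - 144*(-7)²*(3 - 7) = 145 - 7056*(-4) = 145 - 144*(-196) = 145 + 28224 = 28369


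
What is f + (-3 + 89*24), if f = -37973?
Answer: -35840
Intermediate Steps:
f + (-3 + 89*24) = -37973 + (-3 + 89*24) = -37973 + (-3 + 2136) = -37973 + 2133 = -35840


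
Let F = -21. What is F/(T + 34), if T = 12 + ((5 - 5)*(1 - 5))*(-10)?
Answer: -21/46 ≈ -0.45652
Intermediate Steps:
T = 12 (T = 12 + (0*(-4))*(-10) = 12 + 0*(-10) = 12 + 0 = 12)
F/(T + 34) = -21/(12 + 34) = -21/46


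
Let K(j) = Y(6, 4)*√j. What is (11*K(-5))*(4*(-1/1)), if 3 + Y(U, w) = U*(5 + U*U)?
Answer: -10692*I*√5 ≈ -23908.0*I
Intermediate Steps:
Y(U, w) = -3 + U*(5 + U²) (Y(U, w) = -3 + U*(5 + U*U) = -3 + U*(5 + U²))
K(j) = 243*√j (K(j) = (-3 + 6³ + 5*6)*√j = (-3 + 216 + 30)*√j = 243*√j)
(11*K(-5))*(4*(-1/1)) = (11*(243*√(-5)))*(4*(-1/1)) = (11*(243*(I*√5)))*(4*(-1*1)) = (11*(243*I*√5))*(4*(-1)) = (2673*I*√5)*(-4) = -10692*I*√5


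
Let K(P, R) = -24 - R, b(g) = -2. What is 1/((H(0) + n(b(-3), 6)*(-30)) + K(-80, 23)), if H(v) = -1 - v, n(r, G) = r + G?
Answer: -1/168 ≈ -0.0059524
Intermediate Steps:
n(r, G) = G + r
1/((H(0) + n(b(-3), 6)*(-30)) + K(-80, 23)) = 1/(((-1 - 1*0) + (6 - 2)*(-30)) + (-24 - 1*23)) = 1/(((-1 + 0) + 4*(-30)) + (-24 - 23)) = 1/((-1 - 120) - 47) = 1/(-121 - 47) = 1/(-168) = -1/168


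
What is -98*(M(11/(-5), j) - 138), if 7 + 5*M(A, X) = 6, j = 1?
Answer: 67718/5 ≈ 13544.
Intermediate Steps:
M(A, X) = -⅕ (M(A, X) = -7/5 + (⅕)*6 = -7/5 + 6/5 = -⅕)
-98*(M(11/(-5), j) - 138) = -98*(-⅕ - 138) = -98*(-691/5) = 67718/5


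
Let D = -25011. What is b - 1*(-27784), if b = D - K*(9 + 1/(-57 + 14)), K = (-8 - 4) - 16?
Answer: 130047/43 ≈ 3024.3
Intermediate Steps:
K = -28 (K = -12 - 16 = -28)
b = -1064665/43 (b = -25011 - (-28)*(9 + 1/(-57 + 14)) = -25011 - (-28)*(9 + 1/(-43)) = -25011 - (-28)*(9 - 1/43) = -25011 - (-28)*386/43 = -25011 - 1*(-10808/43) = -25011 + 10808/43 = -1064665/43 ≈ -24760.)
b - 1*(-27784) = -1064665/43 - 1*(-27784) = -1064665/43 + 27784 = 130047/43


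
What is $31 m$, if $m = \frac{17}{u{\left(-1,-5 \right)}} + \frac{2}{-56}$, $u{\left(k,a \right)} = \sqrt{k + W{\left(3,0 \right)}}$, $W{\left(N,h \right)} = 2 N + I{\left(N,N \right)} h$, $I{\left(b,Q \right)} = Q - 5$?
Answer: $- \frac{31}{28} + \frac{527 \sqrt{5}}{5} \approx 234.57$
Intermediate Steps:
$I{\left(b,Q \right)} = -5 + Q$
$W{\left(N,h \right)} = 2 N + h \left(-5 + N\right)$ ($W{\left(N,h \right)} = 2 N + \left(-5 + N\right) h = 2 N + h \left(-5 + N\right)$)
$u{\left(k,a \right)} = \sqrt{6 + k}$ ($u{\left(k,a \right)} = \sqrt{k + \left(2 \cdot 3 + 0 \left(-5 + 3\right)\right)} = \sqrt{k + \left(6 + 0 \left(-2\right)\right)} = \sqrt{k + \left(6 + 0\right)} = \sqrt{k + 6} = \sqrt{6 + k}$)
$m = - \frac{1}{28} + \frac{17 \sqrt{5}}{5}$ ($m = \frac{17}{\sqrt{6 - 1}} + \frac{2}{-56} = \frac{17}{\sqrt{5}} + 2 \left(- \frac{1}{56}\right) = 17 \frac{\sqrt{5}}{5} - \frac{1}{28} = \frac{17 \sqrt{5}}{5} - \frac{1}{28} = - \frac{1}{28} + \frac{17 \sqrt{5}}{5} \approx 7.5669$)
$31 m = 31 \left(- \frac{1}{28} + \frac{17 \sqrt{5}}{5}\right) = - \frac{31}{28} + \frac{527 \sqrt{5}}{5}$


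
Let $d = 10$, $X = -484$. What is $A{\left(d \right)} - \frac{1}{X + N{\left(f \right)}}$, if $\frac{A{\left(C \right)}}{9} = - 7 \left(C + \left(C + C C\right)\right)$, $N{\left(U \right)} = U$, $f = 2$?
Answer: $- \frac{3643919}{482} \approx -7560.0$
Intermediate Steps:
$A{\left(C \right)} = - 126 C - 63 C^{2}$ ($A{\left(C \right)} = 9 \left(- 7 \left(C + \left(C + C C\right)\right)\right) = 9 \left(- 7 \left(C + \left(C + C^{2}\right)\right)\right) = 9 \left(- 7 \left(C^{2} + 2 C\right)\right) = 9 \left(- 14 C - 7 C^{2}\right) = - 126 C - 63 C^{2}$)
$A{\left(d \right)} - \frac{1}{X + N{\left(f \right)}} = \left(-63\right) 10 \left(2 + 10\right) - \frac{1}{-484 + 2} = \left(-63\right) 10 \cdot 12 - \frac{1}{-482} = -7560 - - \frac{1}{482} = -7560 + \frac{1}{482} = - \frac{3643919}{482}$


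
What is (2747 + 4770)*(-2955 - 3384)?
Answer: -47650263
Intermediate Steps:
(2747 + 4770)*(-2955 - 3384) = 7517*(-6339) = -47650263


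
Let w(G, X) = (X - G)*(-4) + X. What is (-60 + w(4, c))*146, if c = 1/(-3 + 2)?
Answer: -5986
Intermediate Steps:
c = -1 (c = 1/(-1) = -1)
w(G, X) = -3*X + 4*G (w(G, X) = (-4*X + 4*G) + X = -3*X + 4*G)
(-60 + w(4, c))*146 = (-60 + (-3*(-1) + 4*4))*146 = (-60 + (3 + 16))*146 = (-60 + 19)*146 = -41*146 = -5986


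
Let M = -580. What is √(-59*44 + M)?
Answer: 2*I*√794 ≈ 56.356*I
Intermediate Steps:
√(-59*44 + M) = √(-59*44 - 580) = √(-2596 - 580) = √(-3176) = 2*I*√794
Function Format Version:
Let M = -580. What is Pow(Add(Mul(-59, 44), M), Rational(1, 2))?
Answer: Mul(2, I, Pow(794, Rational(1, 2))) ≈ Mul(56.356, I)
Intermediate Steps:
Pow(Add(Mul(-59, 44), M), Rational(1, 2)) = Pow(Add(Mul(-59, 44), -580), Rational(1, 2)) = Pow(Add(-2596, -580), Rational(1, 2)) = Pow(-3176, Rational(1, 2)) = Mul(2, I, Pow(794, Rational(1, 2)))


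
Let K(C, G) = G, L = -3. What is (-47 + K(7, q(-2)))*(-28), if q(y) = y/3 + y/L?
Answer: 1316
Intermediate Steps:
q(y) = 0 (q(y) = y/3 + y/(-3) = y*(⅓) + y*(-⅓) = y/3 - y/3 = 0)
(-47 + K(7, q(-2)))*(-28) = (-47 + 0)*(-28) = -47*(-28) = 1316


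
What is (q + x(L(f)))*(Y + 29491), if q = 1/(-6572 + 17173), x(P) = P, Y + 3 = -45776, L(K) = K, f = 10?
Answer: -1726707168/10601 ≈ -1.6288e+5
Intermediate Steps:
Y = -45779 (Y = -3 - 45776 = -45779)
q = 1/10601 ≈ 9.4331e-5
(q + x(L(f)))*(Y + 29491) = (1/10601 + 10)*(-45779 + 29491) = (106011/10601)*(-16288) = -1726707168/10601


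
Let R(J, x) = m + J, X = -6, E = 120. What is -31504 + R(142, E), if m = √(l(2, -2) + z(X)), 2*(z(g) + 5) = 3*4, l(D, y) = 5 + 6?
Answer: -31362 + 2*√3 ≈ -31359.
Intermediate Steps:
l(D, y) = 11
z(g) = 1 (z(g) = -5 + (3*4)/2 = -5 + (½)*12 = -5 + 6 = 1)
m = 2*√3 (m = √(11 + 1) = √12 = 2*√3 ≈ 3.4641)
R(J, x) = J + 2*√3 (R(J, x) = 2*√3 + J = J + 2*√3)
-31504 + R(142, E) = -31504 + (142 + 2*√3) = -31362 + 2*√3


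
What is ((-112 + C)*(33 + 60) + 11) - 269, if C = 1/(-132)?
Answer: -469687/44 ≈ -10675.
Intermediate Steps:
C = -1/132 ≈ -0.0075758
((-112 + C)*(33 + 60) + 11) - 269 = ((-112 - 1/132)*(33 + 60) + 11) - 269 = (-14785/132*93 + 11) - 269 = (-458335/44 + 11) - 269 = -457851/44 - 269 = -469687/44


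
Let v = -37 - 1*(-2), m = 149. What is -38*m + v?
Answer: -5697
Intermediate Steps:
v = -35 (v = -37 + 2 = -35)
-38*m + v = -38*149 - 35 = -5662 - 35 = -5697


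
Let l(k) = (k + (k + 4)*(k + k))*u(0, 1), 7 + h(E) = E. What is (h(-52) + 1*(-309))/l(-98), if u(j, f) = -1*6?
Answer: 92/27489 ≈ 0.0033468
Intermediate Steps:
u(j, f) = -6
h(E) = -7 + E
l(k) = -6*k - 12*k*(4 + k) (l(k) = (k + (k + 4)*(k + k))*(-6) = (k + (4 + k)*(2*k))*(-6) = (k + 2*k*(4 + k))*(-6) = -6*k - 12*k*(4 + k))
(h(-52) + 1*(-309))/l(-98) = ((-7 - 52) + 1*(-309))/((-6*(-98)*(9 + 2*(-98)))) = (-59 - 309)/((-6*(-98)*(9 - 196))) = -368/((-6*(-98)*(-187))) = -368/(-109956) = -368*(-1/109956) = 92/27489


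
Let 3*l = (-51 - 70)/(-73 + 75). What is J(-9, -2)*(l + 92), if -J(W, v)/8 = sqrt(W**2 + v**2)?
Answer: -1724*sqrt(85)/3 ≈ -5298.2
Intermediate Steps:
l = -121/6 (l = ((-51 - 70)/(-73 + 75))/3 = (-121/2)/3 = (-121*1/2)/3 = (1/3)*(-121/2) = -121/6 ≈ -20.167)
J(W, v) = -8*sqrt(W**2 + v**2)
J(-9, -2)*(l + 92) = (-8*sqrt((-9)**2 + (-2)**2))*(-121/6 + 92) = -8*sqrt(81 + 4)*(431/6) = -8*sqrt(85)*(431/6) = -1724*sqrt(85)/3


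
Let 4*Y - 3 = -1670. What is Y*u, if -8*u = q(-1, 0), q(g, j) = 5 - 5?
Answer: 0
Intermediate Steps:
Y = -1667/4 (Y = ¾ + (¼)*(-1670) = ¾ - 835/2 = -1667/4 ≈ -416.75)
q(g, j) = 0
u = 0 (u = -⅛*0 = 0)
Y*u = -1667/4*0 = 0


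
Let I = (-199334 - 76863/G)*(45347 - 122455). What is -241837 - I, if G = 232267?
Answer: -3570063041911907/232267 ≈ -1.5371e+10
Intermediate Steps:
I = 3570006871157428/232267 (I = (-199334 - 76863/232267)*(45347 - 122455) = (-199334 - 76863*1/232267)*(-77108) = (-199334 - 76863/232267)*(-77108) = -46298787041/232267*(-77108) = 3570006871157428/232267 ≈ 1.5370e+10)
-241837 - I = -241837 - 1*3570006871157428/232267 = -241837 - 3570006871157428/232267 = -3570063041911907/232267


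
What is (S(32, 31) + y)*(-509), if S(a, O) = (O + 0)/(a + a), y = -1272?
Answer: 41420893/64 ≈ 6.4720e+5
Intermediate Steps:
S(a, O) = O/(2*a) (S(a, O) = O/((2*a)) = O*(1/(2*a)) = O/(2*a))
(S(32, 31) + y)*(-509) = ((½)*31/32 - 1272)*(-509) = ((½)*31*(1/32) - 1272)*(-509) = (31/64 - 1272)*(-509) = -81377/64*(-509) = 41420893/64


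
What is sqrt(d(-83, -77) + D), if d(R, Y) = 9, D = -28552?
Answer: I*sqrt(28543) ≈ 168.95*I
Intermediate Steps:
sqrt(d(-83, -77) + D) = sqrt(9 - 28552) = sqrt(-28543) = I*sqrt(28543)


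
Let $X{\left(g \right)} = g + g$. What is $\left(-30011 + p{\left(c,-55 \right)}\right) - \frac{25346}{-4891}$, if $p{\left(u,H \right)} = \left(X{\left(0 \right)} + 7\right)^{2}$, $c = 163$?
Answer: $- \frac{146518796}{4891} \approx -29957.0$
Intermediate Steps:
$X{\left(g \right)} = 2 g$
$p{\left(u,H \right)} = 49$ ($p{\left(u,H \right)} = \left(2 \cdot 0 + 7\right)^{2} = \left(0 + 7\right)^{2} = 7^{2} = 49$)
$\left(-30011 + p{\left(c,-55 \right)}\right) - \frac{25346}{-4891} = \left(-30011 + 49\right) - \frac{25346}{-4891} = -29962 - - \frac{25346}{4891} = -29962 + \frac{25346}{4891} = - \frac{146518796}{4891}$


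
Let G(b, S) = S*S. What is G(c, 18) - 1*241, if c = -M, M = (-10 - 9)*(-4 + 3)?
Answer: 83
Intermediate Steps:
M = 19 (M = -19*(-1) = 19)
c = -19 (c = -1*19 = -19)
G(b, S) = S²
G(c, 18) - 1*241 = 18² - 1*241 = 324 - 241 = 83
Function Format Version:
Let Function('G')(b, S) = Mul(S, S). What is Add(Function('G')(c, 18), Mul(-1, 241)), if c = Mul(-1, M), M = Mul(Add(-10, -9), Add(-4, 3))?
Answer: 83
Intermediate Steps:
M = 19 (M = Mul(-19, -1) = 19)
c = -19 (c = Mul(-1, 19) = -19)
Function('G')(b, S) = Pow(S, 2)
Add(Function('G')(c, 18), Mul(-1, 241)) = Add(Pow(18, 2), Mul(-1, 241)) = Add(324, -241) = 83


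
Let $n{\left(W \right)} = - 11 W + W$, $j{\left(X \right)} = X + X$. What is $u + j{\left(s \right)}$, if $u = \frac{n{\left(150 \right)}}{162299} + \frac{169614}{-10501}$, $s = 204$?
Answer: $\frac{667811199906}{1704301799} \approx 391.84$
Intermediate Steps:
$j{\left(X \right)} = 2 X$
$n{\left(W \right)} = - 10 W$
$u = - \frac{27543934086}{1704301799}$ ($u = \frac{\left(-10\right) 150}{162299} + \frac{169614}{-10501} = \left(-1500\right) \frac{1}{162299} + 169614 \left(- \frac{1}{10501}\right) = - \frac{1500}{162299} - \frac{169614}{10501} = - \frac{27543934086}{1704301799} \approx -16.161$)
$u + j{\left(s \right)} = - \frac{27543934086}{1704301799} + 2 \cdot 204 = - \frac{27543934086}{1704301799} + 408 = \frac{667811199906}{1704301799}$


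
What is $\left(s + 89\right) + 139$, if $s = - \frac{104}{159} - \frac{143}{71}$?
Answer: $\frac{2543771}{11289} \approx 225.33$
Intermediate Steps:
$s = - \frac{30121}{11289}$ ($s = \left(-104\right) \frac{1}{159} - \frac{143}{71} = - \frac{104}{159} - \frac{143}{71} = - \frac{30121}{11289} \approx -2.6682$)
$\left(s + 89\right) + 139 = \left(- \frac{30121}{11289} + 89\right) + 139 = \frac{974600}{11289} + 139 = \frac{2543771}{11289}$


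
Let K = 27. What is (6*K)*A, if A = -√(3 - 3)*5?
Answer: 0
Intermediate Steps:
A = 0 (A = -√0*5 = -1*0*5 = 0*5 = 0)
(6*K)*A = (6*27)*0 = 162*0 = 0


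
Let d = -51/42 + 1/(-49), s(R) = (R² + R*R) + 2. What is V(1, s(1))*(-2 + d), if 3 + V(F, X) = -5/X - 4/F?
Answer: 10461/392 ≈ 26.686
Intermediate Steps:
s(R) = 2 + 2*R² (s(R) = (R² + R²) + 2 = 2*R² + 2 = 2 + 2*R²)
V(F, X) = -3 - 5/X - 4/F (V(F, X) = -3 + (-5/X - 4/F) = -3 - 5/X - 4/F)
d = -121/98 (d = -51*1/42 + 1*(-1/49) = -17/14 - 1/49 = -121/98 ≈ -1.2347)
V(1, s(1))*(-2 + d) = (-3 - 5/(2 + 2*1²) - 4/1)*(-2 - 121/98) = (-3 - 5/(2 + 2*1) - 4*1)*(-317/98) = (-3 - 5/(2 + 2) - 4)*(-317/98) = (-3 - 5/4 - 4)*(-317/98) = -33/4*(-317/98) = 10461/392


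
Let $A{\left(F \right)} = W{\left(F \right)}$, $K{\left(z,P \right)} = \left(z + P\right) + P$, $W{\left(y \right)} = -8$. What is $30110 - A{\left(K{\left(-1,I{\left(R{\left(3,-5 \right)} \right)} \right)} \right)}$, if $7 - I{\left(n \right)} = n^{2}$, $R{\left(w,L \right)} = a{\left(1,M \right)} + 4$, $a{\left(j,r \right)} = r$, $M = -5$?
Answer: $30118$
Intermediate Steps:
$R{\left(w,L \right)} = -1$ ($R{\left(w,L \right)} = -5 + 4 = -1$)
$I{\left(n \right)} = 7 - n^{2}$
$K{\left(z,P \right)} = z + 2 P$ ($K{\left(z,P \right)} = \left(P + z\right) + P = z + 2 P$)
$A{\left(F \right)} = -8$
$30110 - A{\left(K{\left(-1,I{\left(R{\left(3,-5 \right)} \right)} \right)} \right)} = 30110 - -8 = 30110 + 8 = 30118$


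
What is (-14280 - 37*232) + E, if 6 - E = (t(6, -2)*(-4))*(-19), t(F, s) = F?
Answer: -23314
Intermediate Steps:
E = -450 (E = 6 - 6*(-4)*(-19) = 6 - (-24)*(-19) = 6 - 1*456 = 6 - 456 = -450)
(-14280 - 37*232) + E = (-14280 - 37*232) - 450 = (-14280 - 1*8584) - 450 = (-14280 - 8584) - 450 = -22864 - 450 = -23314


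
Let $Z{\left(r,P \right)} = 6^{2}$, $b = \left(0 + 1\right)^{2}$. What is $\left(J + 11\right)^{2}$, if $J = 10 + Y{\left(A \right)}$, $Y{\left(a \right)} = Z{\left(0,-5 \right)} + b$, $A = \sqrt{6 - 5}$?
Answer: $3364$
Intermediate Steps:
$b = 1$ ($b = 1^{2} = 1$)
$A = 1$ ($A = \sqrt{1} = 1$)
$Z{\left(r,P \right)} = 36$
$Y{\left(a \right)} = 37$ ($Y{\left(a \right)} = 36 + 1 = 37$)
$J = 47$ ($J = 10 + 37 = 47$)
$\left(J + 11\right)^{2} = \left(47 + 11\right)^{2} = 58^{2} = 3364$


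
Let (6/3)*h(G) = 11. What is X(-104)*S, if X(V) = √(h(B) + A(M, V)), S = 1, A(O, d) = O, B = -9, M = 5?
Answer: √42/2 ≈ 3.2404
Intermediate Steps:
h(G) = 11/2 (h(G) = (½)*11 = 11/2)
X(V) = √42/2 (X(V) = √(11/2 + 5) = √(21/2) = √42/2)
X(-104)*S = (√42/2)*1 = √42/2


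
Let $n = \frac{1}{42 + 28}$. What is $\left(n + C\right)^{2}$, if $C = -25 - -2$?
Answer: $\frac{2588881}{4900} \approx 528.34$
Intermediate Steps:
$n = \frac{1}{70} \approx 0.014286$
$C = -23$ ($C = -25 + 2 = -23$)
$\left(n + C\right)^{2} = \left(\frac{1}{70} - 23\right)^{2} = \left(- \frac{1609}{70}\right)^{2} = \frac{2588881}{4900}$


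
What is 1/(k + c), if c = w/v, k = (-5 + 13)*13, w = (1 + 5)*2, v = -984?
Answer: 82/8527 ≈ 0.0096165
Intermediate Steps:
w = 12 (w = 6*2 = 12)
k = 104 (k = 8*13 = 104)
c = -1/82 (c = 12/(-984) = 12*(-1/984) = -1/82 ≈ -0.012195)
1/(k + c) = 1/(104 - 1/82) = 1/(8527/82) = 82/8527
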